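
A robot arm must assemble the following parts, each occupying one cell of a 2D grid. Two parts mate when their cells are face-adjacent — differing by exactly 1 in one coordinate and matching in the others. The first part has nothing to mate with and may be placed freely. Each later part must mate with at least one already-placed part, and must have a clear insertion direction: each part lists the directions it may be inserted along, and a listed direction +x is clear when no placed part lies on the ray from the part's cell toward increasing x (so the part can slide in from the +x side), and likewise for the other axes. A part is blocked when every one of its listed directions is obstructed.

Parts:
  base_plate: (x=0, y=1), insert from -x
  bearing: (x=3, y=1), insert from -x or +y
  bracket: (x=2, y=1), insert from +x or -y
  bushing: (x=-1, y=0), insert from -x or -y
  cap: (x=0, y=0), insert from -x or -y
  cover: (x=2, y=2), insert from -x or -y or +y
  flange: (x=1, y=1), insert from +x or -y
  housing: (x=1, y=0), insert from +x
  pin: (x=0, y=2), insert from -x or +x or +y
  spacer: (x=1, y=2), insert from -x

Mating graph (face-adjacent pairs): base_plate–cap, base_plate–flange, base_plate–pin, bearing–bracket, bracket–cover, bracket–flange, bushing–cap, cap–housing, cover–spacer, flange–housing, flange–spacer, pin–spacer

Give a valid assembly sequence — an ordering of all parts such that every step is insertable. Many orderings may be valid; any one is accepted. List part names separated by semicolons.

1. bracket@(2, 1) [+x clear] — {bracket}
2. cover@(2, 2) [-x clear] — {bracket, cover}
3. flange@(1, 1) [-y clear] — {bracket, cover, flange}
4. base_plate@(0, 1) [-x clear] — {base_plate, bracket, cover, flange}
5. cap@(0, 0) [-x clear] — {base_plate, bracket, cap, cover, flange}
6. bushing@(-1, 0) [-x clear] — {base_plate, bracket, bushing, cap, cover, flange}
7. housing@(1, 0) [+x clear] — {base_plate, bracket, bushing, cap, cover, flange, housing}
8. spacer@(1, 2) [-x clear] — {base_plate, bracket, bushing, cap, cover, flange, housing, spacer}
9. pin@(0, 2) [-x clear] — {base_plate, bracket, bushing, cap, cover, flange, housing, pin, spacer}
10. bearing@(3, 1) [+y clear] — {base_plate, bearing, bracket, bushing, cap, cover, flange, housing, pin, spacer}

bracket; cover; flange; base_plate; cap; bushing; housing; spacer; pin; bearing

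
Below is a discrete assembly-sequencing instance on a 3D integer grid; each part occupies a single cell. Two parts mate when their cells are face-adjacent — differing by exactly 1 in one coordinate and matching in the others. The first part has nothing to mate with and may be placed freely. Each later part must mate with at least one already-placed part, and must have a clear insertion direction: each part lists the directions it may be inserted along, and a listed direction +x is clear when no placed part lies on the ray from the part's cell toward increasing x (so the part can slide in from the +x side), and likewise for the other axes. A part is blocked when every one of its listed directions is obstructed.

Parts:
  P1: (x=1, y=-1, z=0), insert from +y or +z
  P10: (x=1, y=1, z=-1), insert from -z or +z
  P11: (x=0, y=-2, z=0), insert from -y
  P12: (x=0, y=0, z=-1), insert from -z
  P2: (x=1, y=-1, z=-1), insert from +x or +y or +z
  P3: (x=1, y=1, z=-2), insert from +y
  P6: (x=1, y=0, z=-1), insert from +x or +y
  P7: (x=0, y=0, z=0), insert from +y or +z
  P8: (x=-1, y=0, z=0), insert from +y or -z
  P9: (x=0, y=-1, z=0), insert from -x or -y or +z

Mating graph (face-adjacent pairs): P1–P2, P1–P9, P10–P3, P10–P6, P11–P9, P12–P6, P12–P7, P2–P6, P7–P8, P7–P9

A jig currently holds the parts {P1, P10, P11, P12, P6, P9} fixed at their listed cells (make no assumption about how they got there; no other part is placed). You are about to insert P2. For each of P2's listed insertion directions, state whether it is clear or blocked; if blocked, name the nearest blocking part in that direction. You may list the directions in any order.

+x: ray from P2(1, -1, -1) has no placed part ⇒ clear
+y: nearest on ray is P6@(1, 0, -1) ⇒ blocked
+z: nearest on ray is P1@(1, -1, 0) ⇒ blocked

+x: clear; +y: blocked by P6; +z: blocked by P1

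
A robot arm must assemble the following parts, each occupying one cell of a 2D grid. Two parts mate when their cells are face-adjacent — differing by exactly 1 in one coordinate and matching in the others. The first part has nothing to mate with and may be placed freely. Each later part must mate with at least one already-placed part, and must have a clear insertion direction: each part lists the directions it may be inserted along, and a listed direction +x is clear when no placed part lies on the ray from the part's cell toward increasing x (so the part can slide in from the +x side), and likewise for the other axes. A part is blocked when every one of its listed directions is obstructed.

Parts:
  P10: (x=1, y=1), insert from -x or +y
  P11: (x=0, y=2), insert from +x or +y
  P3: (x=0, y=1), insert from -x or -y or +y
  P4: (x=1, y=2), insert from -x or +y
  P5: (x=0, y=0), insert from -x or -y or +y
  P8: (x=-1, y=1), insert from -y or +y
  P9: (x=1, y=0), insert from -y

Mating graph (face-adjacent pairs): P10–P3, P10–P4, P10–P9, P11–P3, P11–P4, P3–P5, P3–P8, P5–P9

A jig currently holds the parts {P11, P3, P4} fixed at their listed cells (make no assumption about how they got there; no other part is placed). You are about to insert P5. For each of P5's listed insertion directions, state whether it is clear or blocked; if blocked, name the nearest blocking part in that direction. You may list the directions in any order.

-x: ray from P5(0, 0) has no placed part ⇒ clear
-y: ray from P5(0, 0) has no placed part ⇒ clear
+y: nearest on ray is P3@(0, 1) ⇒ blocked

+y: blocked by P3; -x: clear; -y: clear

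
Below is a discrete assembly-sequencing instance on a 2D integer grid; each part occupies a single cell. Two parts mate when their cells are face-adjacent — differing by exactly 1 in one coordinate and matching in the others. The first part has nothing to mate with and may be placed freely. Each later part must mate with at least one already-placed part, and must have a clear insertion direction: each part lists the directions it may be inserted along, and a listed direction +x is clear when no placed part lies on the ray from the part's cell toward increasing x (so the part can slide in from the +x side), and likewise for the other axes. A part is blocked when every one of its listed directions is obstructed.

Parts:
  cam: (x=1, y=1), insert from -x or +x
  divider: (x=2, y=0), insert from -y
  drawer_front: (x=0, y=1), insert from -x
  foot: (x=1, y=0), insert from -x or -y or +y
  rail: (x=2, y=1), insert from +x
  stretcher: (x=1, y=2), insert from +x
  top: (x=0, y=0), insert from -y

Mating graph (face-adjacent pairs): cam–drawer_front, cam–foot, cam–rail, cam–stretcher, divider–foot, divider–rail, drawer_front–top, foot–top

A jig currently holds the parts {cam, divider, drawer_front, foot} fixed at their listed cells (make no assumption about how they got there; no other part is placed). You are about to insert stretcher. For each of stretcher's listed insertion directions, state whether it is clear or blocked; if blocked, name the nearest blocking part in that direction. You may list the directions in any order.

+x: clear

+x: ray from stretcher(1, 2) has no placed part ⇒ clear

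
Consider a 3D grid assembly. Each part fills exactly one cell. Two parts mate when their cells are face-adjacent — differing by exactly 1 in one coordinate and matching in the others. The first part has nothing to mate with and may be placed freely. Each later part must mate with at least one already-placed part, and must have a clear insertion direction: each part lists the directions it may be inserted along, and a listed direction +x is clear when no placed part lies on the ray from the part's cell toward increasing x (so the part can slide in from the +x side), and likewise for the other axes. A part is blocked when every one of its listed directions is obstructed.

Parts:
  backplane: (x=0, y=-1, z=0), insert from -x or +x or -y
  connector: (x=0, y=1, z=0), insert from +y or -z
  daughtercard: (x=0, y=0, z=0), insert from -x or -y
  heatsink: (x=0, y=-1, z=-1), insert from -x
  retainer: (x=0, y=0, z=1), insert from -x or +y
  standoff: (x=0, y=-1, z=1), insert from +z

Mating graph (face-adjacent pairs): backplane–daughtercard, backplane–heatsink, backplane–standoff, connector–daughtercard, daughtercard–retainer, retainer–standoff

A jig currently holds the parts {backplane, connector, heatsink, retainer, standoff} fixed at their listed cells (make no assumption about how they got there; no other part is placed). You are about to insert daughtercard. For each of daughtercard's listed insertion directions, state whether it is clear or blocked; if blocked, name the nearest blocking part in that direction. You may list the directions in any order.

-x: ray from daughtercard(0, 0, 0) has no placed part ⇒ clear
-y: nearest on ray is backplane@(0, -1, 0) ⇒ blocked

-x: clear; -y: blocked by backplane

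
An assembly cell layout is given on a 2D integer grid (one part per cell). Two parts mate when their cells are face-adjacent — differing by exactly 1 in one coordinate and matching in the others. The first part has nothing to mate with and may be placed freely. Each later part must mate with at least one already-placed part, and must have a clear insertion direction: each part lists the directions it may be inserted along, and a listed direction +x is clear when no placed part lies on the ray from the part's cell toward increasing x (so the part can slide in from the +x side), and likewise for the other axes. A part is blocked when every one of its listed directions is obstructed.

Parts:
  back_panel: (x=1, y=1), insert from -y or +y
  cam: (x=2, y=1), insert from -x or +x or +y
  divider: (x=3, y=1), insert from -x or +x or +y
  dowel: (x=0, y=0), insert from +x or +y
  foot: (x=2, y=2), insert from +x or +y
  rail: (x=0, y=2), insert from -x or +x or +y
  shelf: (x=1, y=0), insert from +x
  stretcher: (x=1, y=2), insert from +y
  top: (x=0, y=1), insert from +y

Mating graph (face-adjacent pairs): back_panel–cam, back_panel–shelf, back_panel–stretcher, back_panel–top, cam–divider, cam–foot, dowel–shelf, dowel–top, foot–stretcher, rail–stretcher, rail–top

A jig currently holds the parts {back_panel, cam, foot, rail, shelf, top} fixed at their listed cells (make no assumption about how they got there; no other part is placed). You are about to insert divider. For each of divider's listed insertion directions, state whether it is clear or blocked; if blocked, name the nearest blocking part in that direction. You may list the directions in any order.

+x: clear; +y: clear; -x: blocked by cam

-x: nearest on ray is cam@(2, 1) ⇒ blocked
+x: ray from divider(3, 1) has no placed part ⇒ clear
+y: ray from divider(3, 1) has no placed part ⇒ clear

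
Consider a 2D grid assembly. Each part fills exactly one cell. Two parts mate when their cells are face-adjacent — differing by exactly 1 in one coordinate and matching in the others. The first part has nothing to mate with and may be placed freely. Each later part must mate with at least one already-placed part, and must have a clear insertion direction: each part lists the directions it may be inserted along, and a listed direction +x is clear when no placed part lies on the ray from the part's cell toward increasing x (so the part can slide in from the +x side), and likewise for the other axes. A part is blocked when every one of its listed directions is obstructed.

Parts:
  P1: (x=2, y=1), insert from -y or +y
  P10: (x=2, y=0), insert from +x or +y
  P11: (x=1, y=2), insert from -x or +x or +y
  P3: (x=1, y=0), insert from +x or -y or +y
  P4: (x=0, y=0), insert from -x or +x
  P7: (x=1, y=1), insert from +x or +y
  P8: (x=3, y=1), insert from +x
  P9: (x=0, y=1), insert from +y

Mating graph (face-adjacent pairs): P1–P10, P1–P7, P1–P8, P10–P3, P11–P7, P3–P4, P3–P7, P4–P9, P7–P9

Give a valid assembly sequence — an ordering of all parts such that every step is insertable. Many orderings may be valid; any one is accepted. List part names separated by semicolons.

1. P7@(1, 1) [+x clear] — {P7}
2. P11@(1, 2) [-x clear] — {P11, P7}
3. P1@(2, 1) [-y clear] — {P1, P11, P7}
4. P3@(1, 0) [+x clear] — {P1, P11, P3, P7}
5. P8@(3, 1) [+x clear] — {P1, P11, P3, P7, P8}
6. P10@(2, 0) [+x clear] — {P1, P10, P11, P3, P7, P8}
7. P4@(0, 0) [-x clear] — {P1, P10, P11, P3, P4, P7, P8}
8. P9@(0, 1) [+y clear] — {P1, P10, P11, P3, P4, P7, P8, P9}

P7; P11; P1; P3; P8; P10; P4; P9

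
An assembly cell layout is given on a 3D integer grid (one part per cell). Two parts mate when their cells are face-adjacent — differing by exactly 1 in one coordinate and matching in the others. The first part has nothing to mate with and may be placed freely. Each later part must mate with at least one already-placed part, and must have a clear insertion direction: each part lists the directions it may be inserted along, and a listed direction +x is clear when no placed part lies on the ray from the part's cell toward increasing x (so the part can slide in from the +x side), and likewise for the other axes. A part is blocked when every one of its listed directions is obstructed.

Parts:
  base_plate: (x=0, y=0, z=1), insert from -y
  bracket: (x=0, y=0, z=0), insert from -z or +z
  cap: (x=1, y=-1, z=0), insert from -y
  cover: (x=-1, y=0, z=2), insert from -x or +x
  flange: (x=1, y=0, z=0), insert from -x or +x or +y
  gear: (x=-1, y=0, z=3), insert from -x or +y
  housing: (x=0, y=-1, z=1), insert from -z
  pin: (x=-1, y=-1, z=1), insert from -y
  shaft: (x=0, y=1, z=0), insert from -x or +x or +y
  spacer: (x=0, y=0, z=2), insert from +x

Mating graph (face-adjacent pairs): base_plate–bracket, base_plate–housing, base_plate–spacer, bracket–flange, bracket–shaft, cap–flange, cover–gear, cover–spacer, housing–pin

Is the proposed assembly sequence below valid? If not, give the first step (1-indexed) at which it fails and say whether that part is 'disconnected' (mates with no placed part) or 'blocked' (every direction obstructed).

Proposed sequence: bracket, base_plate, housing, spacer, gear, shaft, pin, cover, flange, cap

Invalid at step 5 (disconnected)

1. bracket@(0, 0, 0) [-z clear] — {bracket}
2. base_plate@(0, 0, 1) [-y clear] — {base_plate, bracket}
3. housing@(0, -1, 1) [-z clear] — {base_plate, bracket, housing}
4. spacer@(0, 0, 2) [+x clear] — {base_plate, bracket, housing, spacer}
5. gear@(-1, 0, 3) — no placed neighbour ⇒ disconnected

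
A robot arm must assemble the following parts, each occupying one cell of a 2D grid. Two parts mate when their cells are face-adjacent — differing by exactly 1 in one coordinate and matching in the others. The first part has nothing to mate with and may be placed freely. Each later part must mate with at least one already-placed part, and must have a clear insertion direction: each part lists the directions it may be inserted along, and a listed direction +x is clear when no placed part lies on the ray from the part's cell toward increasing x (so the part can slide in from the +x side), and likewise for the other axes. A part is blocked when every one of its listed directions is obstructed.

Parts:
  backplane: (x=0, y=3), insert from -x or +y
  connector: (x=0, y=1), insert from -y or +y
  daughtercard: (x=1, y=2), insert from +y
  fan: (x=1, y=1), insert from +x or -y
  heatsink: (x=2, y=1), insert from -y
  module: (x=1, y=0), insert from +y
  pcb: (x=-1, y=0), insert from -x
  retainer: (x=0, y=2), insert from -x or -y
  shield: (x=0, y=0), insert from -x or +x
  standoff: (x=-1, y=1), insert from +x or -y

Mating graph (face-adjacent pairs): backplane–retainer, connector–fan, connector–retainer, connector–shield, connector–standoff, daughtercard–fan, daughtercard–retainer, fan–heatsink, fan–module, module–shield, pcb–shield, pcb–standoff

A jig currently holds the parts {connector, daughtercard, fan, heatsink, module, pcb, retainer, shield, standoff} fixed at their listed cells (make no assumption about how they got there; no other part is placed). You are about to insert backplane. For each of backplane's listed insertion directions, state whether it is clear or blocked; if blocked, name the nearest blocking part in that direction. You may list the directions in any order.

-x: ray from backplane(0, 3) has no placed part ⇒ clear
+y: ray from backplane(0, 3) has no placed part ⇒ clear

+y: clear; -x: clear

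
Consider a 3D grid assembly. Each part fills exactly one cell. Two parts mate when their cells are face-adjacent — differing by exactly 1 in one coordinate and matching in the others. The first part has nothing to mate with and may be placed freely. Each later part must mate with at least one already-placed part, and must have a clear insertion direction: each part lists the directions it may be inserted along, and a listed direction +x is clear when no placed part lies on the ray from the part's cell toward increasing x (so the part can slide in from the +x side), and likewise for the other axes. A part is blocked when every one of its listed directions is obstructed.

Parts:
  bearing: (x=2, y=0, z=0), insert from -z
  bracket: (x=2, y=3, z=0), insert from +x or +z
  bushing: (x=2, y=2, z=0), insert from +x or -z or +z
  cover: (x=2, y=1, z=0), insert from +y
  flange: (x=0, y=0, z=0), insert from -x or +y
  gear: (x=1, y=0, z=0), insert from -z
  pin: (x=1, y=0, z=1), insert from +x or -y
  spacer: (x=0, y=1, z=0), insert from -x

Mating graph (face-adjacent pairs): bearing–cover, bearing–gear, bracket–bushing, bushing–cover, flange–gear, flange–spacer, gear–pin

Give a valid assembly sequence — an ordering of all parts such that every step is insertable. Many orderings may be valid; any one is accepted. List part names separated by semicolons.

1. gear@(1, 0, 0) [-z clear] — {gear}
2. pin@(1, 0, 1) [+x clear] — {gear, pin}
3. flange@(0, 0, 0) [-x clear] — {flange, gear, pin}
4. spacer@(0, 1, 0) [-x clear] — {flange, gear, pin, spacer}
5. bearing@(2, 0, 0) [-z clear] — {bearing, flange, gear, pin, spacer}
6. cover@(2, 1, 0) [+y clear] — {bearing, cover, flange, gear, pin, spacer}
7. bushing@(2, 2, 0) [+x clear] — {bearing, bushing, cover, flange, gear, pin, spacer}
8. bracket@(2, 3, 0) [+x clear] — {bearing, bracket, bushing, cover, flange, gear, pin, spacer}

gear; pin; flange; spacer; bearing; cover; bushing; bracket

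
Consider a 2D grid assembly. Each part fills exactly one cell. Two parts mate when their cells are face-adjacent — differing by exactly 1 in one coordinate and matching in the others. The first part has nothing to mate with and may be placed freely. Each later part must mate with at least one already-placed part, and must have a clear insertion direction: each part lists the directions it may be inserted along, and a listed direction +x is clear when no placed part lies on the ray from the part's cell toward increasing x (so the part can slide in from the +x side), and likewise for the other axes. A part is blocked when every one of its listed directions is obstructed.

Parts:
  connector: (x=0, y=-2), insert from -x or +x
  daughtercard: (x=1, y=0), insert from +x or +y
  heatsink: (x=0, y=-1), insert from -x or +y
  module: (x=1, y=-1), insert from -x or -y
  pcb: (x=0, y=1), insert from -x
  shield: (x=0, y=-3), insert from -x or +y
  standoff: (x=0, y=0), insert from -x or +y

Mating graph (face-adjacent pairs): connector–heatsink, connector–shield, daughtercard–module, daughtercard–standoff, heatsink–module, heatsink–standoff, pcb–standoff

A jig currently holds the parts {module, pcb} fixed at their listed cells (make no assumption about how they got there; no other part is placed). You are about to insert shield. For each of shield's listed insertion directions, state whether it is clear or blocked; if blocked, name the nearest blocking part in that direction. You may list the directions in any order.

-x: ray from shield(0, -3) has no placed part ⇒ clear
+y: nearest on ray is pcb@(0, 1) ⇒ blocked

+y: blocked by pcb; -x: clear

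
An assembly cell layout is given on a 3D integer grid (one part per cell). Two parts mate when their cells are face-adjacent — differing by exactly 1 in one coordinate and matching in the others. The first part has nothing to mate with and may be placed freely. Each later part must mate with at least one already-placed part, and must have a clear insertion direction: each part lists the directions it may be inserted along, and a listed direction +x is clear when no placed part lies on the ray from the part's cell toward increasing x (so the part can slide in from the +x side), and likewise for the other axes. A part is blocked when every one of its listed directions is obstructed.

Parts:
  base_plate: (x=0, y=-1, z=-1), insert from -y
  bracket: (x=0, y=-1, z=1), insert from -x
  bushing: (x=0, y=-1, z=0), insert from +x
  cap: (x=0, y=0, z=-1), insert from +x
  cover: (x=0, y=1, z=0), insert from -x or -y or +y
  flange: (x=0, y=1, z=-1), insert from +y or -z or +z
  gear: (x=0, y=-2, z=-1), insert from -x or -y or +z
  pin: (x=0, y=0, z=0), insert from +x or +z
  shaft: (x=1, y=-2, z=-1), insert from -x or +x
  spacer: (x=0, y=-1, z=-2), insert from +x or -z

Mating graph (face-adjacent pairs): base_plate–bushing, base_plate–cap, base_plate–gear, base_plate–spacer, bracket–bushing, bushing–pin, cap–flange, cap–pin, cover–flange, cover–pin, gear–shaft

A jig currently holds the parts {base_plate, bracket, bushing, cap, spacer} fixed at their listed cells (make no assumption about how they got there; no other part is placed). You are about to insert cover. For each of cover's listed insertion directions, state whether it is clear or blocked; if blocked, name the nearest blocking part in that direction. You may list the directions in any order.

-x: ray from cover(0, 1, 0) has no placed part ⇒ clear
-y: nearest on ray is bushing@(0, -1, 0) ⇒ blocked
+y: ray from cover(0, 1, 0) has no placed part ⇒ clear

+y: clear; -x: clear; -y: blocked by bushing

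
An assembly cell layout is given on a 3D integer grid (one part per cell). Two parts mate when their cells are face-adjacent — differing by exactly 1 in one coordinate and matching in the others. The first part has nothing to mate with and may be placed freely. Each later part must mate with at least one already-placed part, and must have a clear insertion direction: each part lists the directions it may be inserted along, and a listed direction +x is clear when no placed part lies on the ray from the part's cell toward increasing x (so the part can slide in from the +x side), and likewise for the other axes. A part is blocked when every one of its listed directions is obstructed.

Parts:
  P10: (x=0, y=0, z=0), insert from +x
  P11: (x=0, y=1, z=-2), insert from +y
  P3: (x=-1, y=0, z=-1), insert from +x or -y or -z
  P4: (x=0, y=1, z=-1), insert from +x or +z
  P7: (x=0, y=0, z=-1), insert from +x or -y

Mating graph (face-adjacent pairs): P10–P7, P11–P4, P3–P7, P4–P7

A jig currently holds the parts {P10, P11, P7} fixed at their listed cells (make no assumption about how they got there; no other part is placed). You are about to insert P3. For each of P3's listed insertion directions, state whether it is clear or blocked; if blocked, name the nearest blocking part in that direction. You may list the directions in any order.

+x: nearest on ray is P7@(0, 0, -1) ⇒ blocked
-y: ray from P3(-1, 0, -1) has no placed part ⇒ clear
-z: ray from P3(-1, 0, -1) has no placed part ⇒ clear

+x: blocked by P7; -y: clear; -z: clear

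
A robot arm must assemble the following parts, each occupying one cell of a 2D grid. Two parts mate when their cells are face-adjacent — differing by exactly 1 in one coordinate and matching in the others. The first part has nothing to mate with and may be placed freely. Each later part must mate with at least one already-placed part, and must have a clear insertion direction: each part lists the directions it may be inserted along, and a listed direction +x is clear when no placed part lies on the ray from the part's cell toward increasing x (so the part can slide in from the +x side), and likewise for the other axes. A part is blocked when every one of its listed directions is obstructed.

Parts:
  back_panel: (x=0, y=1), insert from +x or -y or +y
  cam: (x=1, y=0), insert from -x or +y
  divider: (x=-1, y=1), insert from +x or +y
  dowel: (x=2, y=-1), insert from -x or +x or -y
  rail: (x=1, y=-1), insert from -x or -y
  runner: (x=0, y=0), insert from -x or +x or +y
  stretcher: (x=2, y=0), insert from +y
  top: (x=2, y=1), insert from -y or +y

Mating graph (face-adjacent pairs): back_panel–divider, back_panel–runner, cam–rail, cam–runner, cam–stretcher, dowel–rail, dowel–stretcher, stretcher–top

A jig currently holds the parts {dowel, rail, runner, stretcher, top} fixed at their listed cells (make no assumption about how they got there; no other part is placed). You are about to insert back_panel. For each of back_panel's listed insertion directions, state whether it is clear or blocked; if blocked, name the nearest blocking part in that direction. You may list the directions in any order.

+x: blocked by top; +y: clear; -y: blocked by runner

+x: nearest on ray is top@(2, 1) ⇒ blocked
-y: nearest on ray is runner@(0, 0) ⇒ blocked
+y: ray from back_panel(0, 1) has no placed part ⇒ clear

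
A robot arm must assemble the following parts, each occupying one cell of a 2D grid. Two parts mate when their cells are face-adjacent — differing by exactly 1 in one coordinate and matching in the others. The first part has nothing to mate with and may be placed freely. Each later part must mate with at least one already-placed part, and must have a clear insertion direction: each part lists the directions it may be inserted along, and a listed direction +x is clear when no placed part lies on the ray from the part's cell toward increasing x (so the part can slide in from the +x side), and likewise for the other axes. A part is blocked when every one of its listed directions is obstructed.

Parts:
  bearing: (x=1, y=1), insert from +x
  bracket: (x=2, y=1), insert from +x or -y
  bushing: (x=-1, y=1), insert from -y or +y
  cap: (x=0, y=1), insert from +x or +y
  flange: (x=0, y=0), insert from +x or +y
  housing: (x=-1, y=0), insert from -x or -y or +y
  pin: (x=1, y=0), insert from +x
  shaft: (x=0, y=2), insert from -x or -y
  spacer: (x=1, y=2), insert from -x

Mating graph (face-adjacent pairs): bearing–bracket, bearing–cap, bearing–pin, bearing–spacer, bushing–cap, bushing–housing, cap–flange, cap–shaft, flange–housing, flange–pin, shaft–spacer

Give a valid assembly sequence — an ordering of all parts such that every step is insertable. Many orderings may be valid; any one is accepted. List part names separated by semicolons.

1. cap@(0, 1) [+x clear] — {cap}
2. flange@(0, 0) [+x clear] — {cap, flange}
3. housing@(-1, 0) [-x clear] — {cap, flange, housing}
4. pin@(1, 0) [+x clear] — {cap, flange, housing, pin}
5. bearing@(1, 1) [+x clear] — {bearing, cap, flange, housing, pin}
6. bracket@(2, 1) [+x clear] — {bearing, bracket, cap, flange, housing, pin}
7. spacer@(1, 2) [-x clear] — {bearing, bracket, cap, flange, housing, pin, spacer}
8. shaft@(0, 2) [-x clear] — {bearing, bracket, cap, flange, housing, pin, shaft, spacer}
9. bushing@(-1, 1) [+y clear] — {bearing, bracket, bushing, cap, flange, housing, pin, shaft, spacer}

cap; flange; housing; pin; bearing; bracket; spacer; shaft; bushing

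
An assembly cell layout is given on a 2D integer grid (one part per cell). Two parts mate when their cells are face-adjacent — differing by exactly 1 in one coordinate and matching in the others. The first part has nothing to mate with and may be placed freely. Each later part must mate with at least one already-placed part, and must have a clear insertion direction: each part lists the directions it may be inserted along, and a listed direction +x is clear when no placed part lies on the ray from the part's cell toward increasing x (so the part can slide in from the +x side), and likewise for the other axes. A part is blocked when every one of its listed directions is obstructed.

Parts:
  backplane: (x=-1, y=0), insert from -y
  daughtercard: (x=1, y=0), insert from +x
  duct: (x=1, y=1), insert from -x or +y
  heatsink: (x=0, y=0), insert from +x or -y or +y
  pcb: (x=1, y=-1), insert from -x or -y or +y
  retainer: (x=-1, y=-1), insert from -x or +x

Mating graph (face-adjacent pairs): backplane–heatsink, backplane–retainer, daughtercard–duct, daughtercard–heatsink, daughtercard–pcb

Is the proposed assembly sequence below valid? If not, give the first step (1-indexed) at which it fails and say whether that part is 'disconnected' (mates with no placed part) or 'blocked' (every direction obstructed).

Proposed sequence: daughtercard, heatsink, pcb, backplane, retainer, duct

Valid

1. daughtercard@(1, 0) [+x clear] — {daughtercard}
2. heatsink@(0, 0) [-y clear] — {daughtercard, heatsink}
3. pcb@(1, -1) [-x clear] — {daughtercard, heatsink, pcb}
4. backplane@(-1, 0) [-y clear] — {backplane, daughtercard, heatsink, pcb}
5. retainer@(-1, -1) [-x clear] — {backplane, daughtercard, heatsink, pcb, retainer}
6. duct@(1, 1) [-x clear] — {backplane, daughtercard, duct, heatsink, pcb, retainer}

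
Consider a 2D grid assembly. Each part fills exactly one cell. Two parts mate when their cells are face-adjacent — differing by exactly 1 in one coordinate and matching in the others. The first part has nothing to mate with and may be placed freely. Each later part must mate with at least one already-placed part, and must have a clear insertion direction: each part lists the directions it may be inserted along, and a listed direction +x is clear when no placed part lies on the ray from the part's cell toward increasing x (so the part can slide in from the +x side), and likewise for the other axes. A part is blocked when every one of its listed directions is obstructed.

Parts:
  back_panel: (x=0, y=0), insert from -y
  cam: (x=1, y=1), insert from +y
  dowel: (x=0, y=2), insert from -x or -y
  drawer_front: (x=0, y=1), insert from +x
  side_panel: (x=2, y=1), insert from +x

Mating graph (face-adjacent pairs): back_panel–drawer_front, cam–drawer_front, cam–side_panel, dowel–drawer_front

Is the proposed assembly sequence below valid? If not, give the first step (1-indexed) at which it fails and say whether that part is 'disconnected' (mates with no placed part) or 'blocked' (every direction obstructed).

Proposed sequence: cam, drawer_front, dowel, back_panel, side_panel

1. cam@(1, 1) [+y clear] — {cam}
2. drawer_front@(0, 1) — +x all obstructed ⇒ blocked

Invalid at step 2 (blocked)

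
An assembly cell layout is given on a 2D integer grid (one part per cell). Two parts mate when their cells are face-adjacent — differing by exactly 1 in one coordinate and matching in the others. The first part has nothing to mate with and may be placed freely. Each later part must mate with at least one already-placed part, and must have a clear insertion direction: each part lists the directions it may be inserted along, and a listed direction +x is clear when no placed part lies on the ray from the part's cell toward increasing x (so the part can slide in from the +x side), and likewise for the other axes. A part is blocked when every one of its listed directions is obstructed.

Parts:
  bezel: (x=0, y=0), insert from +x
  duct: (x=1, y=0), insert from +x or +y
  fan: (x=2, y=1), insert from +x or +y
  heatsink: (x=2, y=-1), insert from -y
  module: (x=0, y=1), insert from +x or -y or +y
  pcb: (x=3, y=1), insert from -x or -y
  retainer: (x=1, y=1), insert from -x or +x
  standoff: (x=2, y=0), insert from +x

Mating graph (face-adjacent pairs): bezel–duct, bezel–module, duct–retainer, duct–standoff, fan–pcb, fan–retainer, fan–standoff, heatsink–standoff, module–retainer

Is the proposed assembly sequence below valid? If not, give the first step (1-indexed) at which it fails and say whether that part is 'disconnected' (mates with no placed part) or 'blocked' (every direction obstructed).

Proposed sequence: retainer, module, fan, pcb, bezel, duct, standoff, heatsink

Valid

1. retainer@(1, 1) [-x clear] — {retainer}
2. module@(0, 1) [-y clear] — {module, retainer}
3. fan@(2, 1) [+x clear] — {fan, module, retainer}
4. pcb@(3, 1) [-y clear] — {fan, module, pcb, retainer}
5. bezel@(0, 0) [+x clear] — {bezel, fan, module, pcb, retainer}
6. duct@(1, 0) [+x clear] — {bezel, duct, fan, module, pcb, retainer}
7. standoff@(2, 0) [+x clear] — {bezel, duct, fan, module, pcb, retainer, standoff}
8. heatsink@(2, -1) [-y clear] — {bezel, duct, fan, heatsink, module, pcb, retainer, standoff}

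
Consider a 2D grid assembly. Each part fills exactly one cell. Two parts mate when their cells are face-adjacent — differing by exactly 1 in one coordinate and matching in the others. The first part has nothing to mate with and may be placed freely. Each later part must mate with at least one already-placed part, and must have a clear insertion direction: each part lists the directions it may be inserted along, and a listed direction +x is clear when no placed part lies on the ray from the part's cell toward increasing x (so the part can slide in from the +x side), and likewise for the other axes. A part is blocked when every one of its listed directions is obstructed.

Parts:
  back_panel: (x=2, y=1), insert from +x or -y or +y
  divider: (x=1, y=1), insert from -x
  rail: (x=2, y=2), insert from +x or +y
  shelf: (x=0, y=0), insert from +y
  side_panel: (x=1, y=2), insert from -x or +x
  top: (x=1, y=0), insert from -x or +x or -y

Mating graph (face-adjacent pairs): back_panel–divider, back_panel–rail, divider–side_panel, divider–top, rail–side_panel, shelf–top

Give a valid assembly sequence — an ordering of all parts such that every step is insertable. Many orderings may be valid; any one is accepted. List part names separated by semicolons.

side_panel; divider; top; shelf; back_panel; rail

1. side_panel@(1, 2) [-x clear] — {side_panel}
2. divider@(1, 1) [-x clear] — {divider, side_panel}
3. top@(1, 0) [-x clear] — {divider, side_panel, top}
4. shelf@(0, 0) [+y clear] — {divider, shelf, side_panel, top}
5. back_panel@(2, 1) [+x clear] — {back_panel, divider, shelf, side_panel, top}
6. rail@(2, 2) [+x clear] — {back_panel, divider, rail, shelf, side_panel, top}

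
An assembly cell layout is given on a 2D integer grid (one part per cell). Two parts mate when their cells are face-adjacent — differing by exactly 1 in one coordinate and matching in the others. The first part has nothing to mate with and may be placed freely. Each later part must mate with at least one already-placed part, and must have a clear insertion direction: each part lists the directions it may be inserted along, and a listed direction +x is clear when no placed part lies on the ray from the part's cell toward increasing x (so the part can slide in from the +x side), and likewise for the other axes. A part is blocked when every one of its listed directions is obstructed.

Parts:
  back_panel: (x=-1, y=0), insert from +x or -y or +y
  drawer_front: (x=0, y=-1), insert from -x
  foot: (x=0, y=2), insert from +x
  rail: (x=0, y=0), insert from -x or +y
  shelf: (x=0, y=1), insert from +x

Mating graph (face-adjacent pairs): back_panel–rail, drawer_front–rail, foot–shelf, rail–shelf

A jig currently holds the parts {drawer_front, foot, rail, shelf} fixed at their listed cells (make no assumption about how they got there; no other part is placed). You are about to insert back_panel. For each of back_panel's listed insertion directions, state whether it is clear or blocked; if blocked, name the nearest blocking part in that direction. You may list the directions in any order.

+x: nearest on ray is rail@(0, 0) ⇒ blocked
-y: ray from back_panel(-1, 0) has no placed part ⇒ clear
+y: ray from back_panel(-1, 0) has no placed part ⇒ clear

+x: blocked by rail; +y: clear; -y: clear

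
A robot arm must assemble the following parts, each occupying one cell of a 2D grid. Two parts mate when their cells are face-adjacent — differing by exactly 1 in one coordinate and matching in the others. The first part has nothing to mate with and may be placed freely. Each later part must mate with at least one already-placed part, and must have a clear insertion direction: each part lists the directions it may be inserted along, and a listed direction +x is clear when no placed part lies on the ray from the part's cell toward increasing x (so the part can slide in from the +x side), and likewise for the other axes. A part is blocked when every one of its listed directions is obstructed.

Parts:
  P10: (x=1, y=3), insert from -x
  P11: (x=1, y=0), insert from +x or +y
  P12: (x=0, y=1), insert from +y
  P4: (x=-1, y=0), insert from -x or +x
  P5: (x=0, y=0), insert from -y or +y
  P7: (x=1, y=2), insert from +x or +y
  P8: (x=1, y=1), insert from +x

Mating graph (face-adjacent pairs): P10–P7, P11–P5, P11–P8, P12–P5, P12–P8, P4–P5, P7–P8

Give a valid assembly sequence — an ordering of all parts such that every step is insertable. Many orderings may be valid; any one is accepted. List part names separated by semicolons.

1. P12@(0, 1) [+y clear] — {P12}
2. P8@(1, 1) [+x clear] — {P12, P8}
3. P11@(1, 0) [+x clear] — {P11, P12, P8}
4. P5@(0, 0) [-y clear] — {P11, P12, P5, P8}
5. P4@(-1, 0) [-x clear] — {P11, P12, P4, P5, P8}
6. P7@(1, 2) [+x clear] — {P11, P12, P4, P5, P7, P8}
7. P10@(1, 3) [-x clear] — {P10, P11, P12, P4, P5, P7, P8}

P12; P8; P11; P5; P4; P7; P10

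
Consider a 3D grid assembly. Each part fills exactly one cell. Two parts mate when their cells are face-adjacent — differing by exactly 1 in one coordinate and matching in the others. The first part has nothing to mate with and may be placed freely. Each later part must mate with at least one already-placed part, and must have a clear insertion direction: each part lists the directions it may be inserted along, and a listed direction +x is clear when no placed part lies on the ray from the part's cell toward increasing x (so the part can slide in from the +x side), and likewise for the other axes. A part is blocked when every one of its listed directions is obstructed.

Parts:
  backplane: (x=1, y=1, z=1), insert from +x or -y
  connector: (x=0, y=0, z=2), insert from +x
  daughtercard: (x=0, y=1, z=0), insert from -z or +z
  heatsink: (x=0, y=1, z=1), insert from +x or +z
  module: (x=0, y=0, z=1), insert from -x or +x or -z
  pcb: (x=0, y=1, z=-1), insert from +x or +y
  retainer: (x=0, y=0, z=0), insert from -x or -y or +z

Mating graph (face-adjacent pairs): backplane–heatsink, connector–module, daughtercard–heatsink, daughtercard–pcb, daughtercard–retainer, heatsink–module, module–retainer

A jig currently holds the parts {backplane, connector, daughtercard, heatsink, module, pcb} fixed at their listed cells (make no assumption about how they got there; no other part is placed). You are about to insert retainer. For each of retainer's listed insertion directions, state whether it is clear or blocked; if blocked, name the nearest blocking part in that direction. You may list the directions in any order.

-x: ray from retainer(0, 0, 0) has no placed part ⇒ clear
-y: ray from retainer(0, 0, 0) has no placed part ⇒ clear
+z: nearest on ray is module@(0, 0, 1) ⇒ blocked

+z: blocked by module; -x: clear; -y: clear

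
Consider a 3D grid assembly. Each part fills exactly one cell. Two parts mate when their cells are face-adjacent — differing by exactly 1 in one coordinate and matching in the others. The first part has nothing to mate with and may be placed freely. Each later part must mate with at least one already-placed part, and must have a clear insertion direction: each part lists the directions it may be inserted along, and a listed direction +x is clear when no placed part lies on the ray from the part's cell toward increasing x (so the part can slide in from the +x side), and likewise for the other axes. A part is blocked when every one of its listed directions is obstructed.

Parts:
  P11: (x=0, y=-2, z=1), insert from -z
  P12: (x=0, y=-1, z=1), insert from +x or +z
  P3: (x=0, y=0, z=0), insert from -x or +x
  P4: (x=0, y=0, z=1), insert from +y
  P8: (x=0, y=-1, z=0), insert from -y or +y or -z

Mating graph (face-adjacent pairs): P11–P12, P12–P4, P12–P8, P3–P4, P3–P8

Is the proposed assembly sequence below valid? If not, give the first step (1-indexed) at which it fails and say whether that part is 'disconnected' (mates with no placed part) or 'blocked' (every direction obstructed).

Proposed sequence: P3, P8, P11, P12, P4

Invalid at step 3 (disconnected)

1. P3@(0, 0, 0) [-x clear] — {P3}
2. P8@(0, -1, 0) [-y clear] — {P3, P8}
3. P11@(0, -2, 1) — no placed neighbour ⇒ disconnected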